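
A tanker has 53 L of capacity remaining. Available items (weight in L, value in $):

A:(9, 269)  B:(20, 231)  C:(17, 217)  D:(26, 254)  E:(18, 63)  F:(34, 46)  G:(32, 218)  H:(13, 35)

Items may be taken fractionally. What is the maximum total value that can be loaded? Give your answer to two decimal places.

785.38

Order: A (269/9=29.89) > C (217/17=12.76) > B (231/20=11.55) > D (254/26=9.77) > G (218/32=6.81) > E (63/18=3.50) > H (35/13=2.69) > F (46/34=1.35)
Fill: take A (9 @ 269) → take C (17 @ 217) → take B (20 @ 231) → take 7/26 of D → 68.38; 53/53 used.
Total value = 785.38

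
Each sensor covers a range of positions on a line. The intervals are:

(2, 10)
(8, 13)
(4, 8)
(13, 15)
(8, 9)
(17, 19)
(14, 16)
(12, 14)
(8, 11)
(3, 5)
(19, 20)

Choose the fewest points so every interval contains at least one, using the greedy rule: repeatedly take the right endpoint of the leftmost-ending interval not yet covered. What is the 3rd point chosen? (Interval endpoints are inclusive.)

Process intervals by earliest right end; each time one isn't hit yet, stab at its right endpoint.
By right end: [3,5]  [4,8]  [8,9]  [2,10]  [8,11]  [8,13]  [12,14]  [13,15]  [14,16]  [17,19]  [19,20]
[3,5] uncovered → point at 5; [8,9] uncovered → point at 9; [12,14] uncovered → point at 14; [17,19] uncovered → point at 19.
Points: 5, 9, 14, 19 (4 total).

14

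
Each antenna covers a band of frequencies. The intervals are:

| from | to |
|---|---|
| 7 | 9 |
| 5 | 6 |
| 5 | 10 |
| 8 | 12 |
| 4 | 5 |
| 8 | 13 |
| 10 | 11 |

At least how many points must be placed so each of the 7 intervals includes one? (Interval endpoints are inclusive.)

Sorted: [4,5] [5,6] [7,9] [5,10] [10,11] [8,12] [8,13]
{[4,5],[5,6]} hit by 5; {[7,9],[5,10]} hit by 9; {[10,11],[8,12],[8,13]} hit by 11.
Points: 5, 9, 11 (3 total).

3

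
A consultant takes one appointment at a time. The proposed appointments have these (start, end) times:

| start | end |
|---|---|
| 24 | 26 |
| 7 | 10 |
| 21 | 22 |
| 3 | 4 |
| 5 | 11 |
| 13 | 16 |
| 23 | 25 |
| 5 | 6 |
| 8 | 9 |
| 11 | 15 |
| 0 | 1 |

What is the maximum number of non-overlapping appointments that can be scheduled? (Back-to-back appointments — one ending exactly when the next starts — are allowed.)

Sorted by end: (0,1)  (3,4)  (5,6)  (8,9)  (7,10)  (5,11)  (11,15)  (13,16)  (21,22)  (23,25)  (24,26)
take (0,1); take (3,4); take (5,6); take (8,9); take (11,15); take (21,22); take (23,25); skip (24,26).
Selected 7 appointments.

7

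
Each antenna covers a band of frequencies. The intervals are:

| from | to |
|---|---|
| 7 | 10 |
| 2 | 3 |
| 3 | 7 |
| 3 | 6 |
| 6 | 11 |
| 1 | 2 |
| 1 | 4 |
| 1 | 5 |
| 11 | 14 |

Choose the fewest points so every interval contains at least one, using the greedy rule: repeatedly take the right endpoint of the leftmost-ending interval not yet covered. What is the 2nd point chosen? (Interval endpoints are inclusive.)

Sorted: [1,2] [2,3] [1,4] [1,5] [3,6] [3,7] [7,10] [6,11] [11,14]
{[1,2],[2,3],[1,4],[1,5]} hit by 2; {[3,6],[3,7]} hit by 6; {[7,10],[6,11]} hit by 10; {[11,14]} hit by 14.
Points: 2, 6, 10, 14 (4 total).

6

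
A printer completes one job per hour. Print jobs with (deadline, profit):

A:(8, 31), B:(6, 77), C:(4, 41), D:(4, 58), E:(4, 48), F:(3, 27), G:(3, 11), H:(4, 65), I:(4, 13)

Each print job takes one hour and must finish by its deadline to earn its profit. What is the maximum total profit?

320

Profit order: B=77 H=65 D=58 E=48 C=41 A=31 F=27 I=13 G=11
Assign: B→slot 6, H→slot 4, D→slot 3, E→slot 2, C→slot 1, A→slot 8, F skipped, I skipped, G skipped.
Slots: [1:C] [2:E] [3:D] [4:H] [6:B] [8:A]
Profit = 41 + 48 + 58 + 65 + 77 + 31 = 320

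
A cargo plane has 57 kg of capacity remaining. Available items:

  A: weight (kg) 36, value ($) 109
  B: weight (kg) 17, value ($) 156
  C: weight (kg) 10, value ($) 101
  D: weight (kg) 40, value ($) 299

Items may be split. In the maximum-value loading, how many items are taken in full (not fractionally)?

Sort by value per unit weight and fill in that order.
Ratios (sorted): C 10.10, B 9.18, D 7.47, A 3.03
take C (10 @ 101); take B (17 @ 156); take 30/40 of D → 224.25. Capacity used 57/57.
2 item(s) taken whole; one partial (take 30/40 of D).

2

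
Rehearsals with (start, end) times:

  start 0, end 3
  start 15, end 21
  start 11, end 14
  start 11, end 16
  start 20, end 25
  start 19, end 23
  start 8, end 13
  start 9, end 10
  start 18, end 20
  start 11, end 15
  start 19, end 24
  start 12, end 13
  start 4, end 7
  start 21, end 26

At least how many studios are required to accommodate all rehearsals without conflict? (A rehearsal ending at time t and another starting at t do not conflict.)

Count concurrent intervals with a sweep; the peak is the room count.
starts: [0, 4, 8, 9, 11, 11, 11, 12, 15, 18, 19, 19, 20, 21]
ends:   [3, 7, 10, 13, 13, 14, 15, 16, 20, 21, 23, 24, 25, 26]
s0→1 e3→0 s4→1 e7→0 s8→1 s9→2 e10→1 s11→2 s11→3 s11→4 s12→5  — peak 5.

5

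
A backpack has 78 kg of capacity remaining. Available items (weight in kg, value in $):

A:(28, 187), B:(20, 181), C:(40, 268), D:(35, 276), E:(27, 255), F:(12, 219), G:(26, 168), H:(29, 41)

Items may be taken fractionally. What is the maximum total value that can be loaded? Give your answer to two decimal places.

804.83

Sort by value per unit weight and fill in that order.
Order: F (219/12=18.25) > E (255/27=9.44) > B (181/20=9.05) > D (276/35=7.89) > C (268/40=6.70) > A (187/28=6.68) > G (168/26=6.46) > H (41/29=1.41)
Fill: take F (12 @ 219) → take E (27 @ 255) → take B (20 @ 181) → take 19/35 of D → 149.83; 78/78 used.
Total value = 804.83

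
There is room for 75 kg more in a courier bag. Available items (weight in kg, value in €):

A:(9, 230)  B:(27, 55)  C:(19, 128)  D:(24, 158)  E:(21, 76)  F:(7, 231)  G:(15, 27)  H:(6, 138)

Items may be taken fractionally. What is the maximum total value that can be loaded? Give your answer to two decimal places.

Ratios (sorted): F 33.00, A 25.56, H 23.00, C 6.74, D 6.58, E 3.62, B 2.04, G 1.80
take F (7 @ 231); take A (9 @ 230); take H (6 @ 138); take C (19 @ 128); take D (24 @ 158); take 10/21 of E → 36.19. Capacity used 75/75.
Total value = 921.19

921.19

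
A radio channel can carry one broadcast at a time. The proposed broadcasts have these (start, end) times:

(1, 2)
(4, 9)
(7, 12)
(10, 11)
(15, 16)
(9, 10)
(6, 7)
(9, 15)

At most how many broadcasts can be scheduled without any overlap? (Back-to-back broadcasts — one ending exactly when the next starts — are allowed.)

5

Sorted by end: (1,2)  (6,7)  (4,9)  (9,10)  (10,11)  (7,12)  (9,15)  (15,16)
take (1,2); take (6,7); take (9,10); take (10,11); skip (9,15); take (15,16).
Selected 5 broadcasts.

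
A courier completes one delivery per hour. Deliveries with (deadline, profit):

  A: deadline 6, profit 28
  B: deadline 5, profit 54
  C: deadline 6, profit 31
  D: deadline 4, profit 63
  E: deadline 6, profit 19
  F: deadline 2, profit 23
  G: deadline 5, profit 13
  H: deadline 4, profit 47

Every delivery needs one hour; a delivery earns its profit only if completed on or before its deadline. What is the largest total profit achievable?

246

Sort by profit descending; place each in the latest free slot ≤ its deadline.
By profit: D(d4,63), B(d5,54), H(d4,47), C(d6,31), A(d6,28), F(d2,23), E(d6,19), G(d5,13)
D→slot 4; B→slot 5; H→slot 3; C→slot 6; A→slot 2; F→slot 1; E skipped; G skipped.
Profit = 23 + 28 + 47 + 63 + 54 + 31 = 246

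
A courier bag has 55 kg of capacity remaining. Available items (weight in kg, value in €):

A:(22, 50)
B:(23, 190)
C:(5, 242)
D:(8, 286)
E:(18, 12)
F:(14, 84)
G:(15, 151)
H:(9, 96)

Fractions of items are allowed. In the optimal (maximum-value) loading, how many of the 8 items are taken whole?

4

Sort by value per unit weight and fill in that order.
Ratios (sorted): C 48.40, D 35.75, H 10.67, G 10.07, B 8.26, F 6.00, A 2.27, E 0.67
take C (5 @ 242); take D (8 @ 286); take H (9 @ 96); take G (15 @ 151); take 18/23 of B → 148.70. Capacity used 55/55.
4 item(s) taken whole; one partial (take 18/23 of B).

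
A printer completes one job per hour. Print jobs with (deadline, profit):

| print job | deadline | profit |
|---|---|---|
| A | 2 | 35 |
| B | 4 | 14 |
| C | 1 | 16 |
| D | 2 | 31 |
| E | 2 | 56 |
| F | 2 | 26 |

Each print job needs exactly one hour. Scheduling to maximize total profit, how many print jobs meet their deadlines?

Sort by profit descending; place each in the latest free slot ≤ its deadline.
Profit order: E=56 A=35 D=31 F=26 C=16 B=14
Assign: E→slot 2, A→slot 1, D skipped, F skipped, C skipped, B→slot 4.
Slots: [1:A] [2:E] [4:B]
3 of 6 scheduled.

3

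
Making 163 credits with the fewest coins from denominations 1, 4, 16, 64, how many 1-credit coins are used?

3

Greedy: take as many of the largest coin as possible, then repeat with the remainder.
163 − 2×64→35 − 2×16→3 − 3×1→0
Count of 1: 3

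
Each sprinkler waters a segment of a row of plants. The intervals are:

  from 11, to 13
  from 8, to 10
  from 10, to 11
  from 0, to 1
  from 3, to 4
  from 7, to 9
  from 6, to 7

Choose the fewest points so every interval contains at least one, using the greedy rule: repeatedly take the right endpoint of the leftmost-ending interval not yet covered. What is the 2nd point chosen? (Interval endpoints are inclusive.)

4

By right end: [0,1]  [3,4]  [6,7]  [7,9]  [8,10]  [10,11]  [11,13]
[0,1] uncovered → point at 1; [3,4] uncovered → point at 4; [6,7] uncovered → point at 7; [8,10] uncovered → point at 10; [11,13] uncovered → point at 13.
Points: 1, 4, 7, 10, 13 (5 total).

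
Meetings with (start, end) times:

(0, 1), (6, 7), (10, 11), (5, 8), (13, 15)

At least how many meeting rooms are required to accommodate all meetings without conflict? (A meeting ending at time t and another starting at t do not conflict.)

The answer is the maximum number of intervals overlapping at any instant.
Events (time:±→running): 0:+→1 1:-→0 5:+→1 6:+→2 … peak 2.

2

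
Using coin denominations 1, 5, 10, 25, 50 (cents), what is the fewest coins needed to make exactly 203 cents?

Use the largest denomination that fits, subtract, and repeat.
203 − 4×50→3 − 3×1→0
Total coins = 4 + 3 = 7

7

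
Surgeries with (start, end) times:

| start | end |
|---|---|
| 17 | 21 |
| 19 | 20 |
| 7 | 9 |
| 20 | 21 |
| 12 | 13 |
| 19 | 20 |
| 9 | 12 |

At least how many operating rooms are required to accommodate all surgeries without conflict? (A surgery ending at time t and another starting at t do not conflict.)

3

The answer is the maximum number of intervals overlapping at any instant.
starts: [7, 9, 12, 17, 19, 19, 20]
ends:   [9, 12, 13, 20, 20, 21, 21]
s7→1 e9→0 s9→1 e12→0 s12→1 e13→0 s17→1 s19→2 s19→3  — peak 3.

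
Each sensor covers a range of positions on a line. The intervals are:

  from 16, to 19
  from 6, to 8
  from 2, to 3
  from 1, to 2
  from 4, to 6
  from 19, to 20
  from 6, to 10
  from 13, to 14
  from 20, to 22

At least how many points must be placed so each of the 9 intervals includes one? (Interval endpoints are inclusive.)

By right end: [1,2]  [2,3]  [4,6]  [6,8]  [6,10]  [13,14]  [16,19]  [19,20]  [20,22]
[1,2] uncovered → point at 2; [4,6] uncovered → point at 6; [13,14] uncovered → point at 14; [16,19] uncovered → point at 19; [20,22] uncovered → point at 22.
Points: 2, 6, 14, 19, 22 (5 total).

5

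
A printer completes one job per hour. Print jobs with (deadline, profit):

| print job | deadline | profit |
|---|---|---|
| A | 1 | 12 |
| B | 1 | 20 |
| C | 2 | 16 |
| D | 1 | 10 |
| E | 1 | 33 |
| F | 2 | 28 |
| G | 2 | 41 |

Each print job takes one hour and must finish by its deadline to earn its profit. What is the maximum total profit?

74

Take jobs in profit order; each goes to the latest open slot no later than its deadline.
Profit order: G=41 E=33 F=28 B=20 C=16 A=12 D=10
Assign: G→slot 2, E→slot 1, F skipped, B skipped, C skipped, A skipped, D skipped.
Slots: [1:E] [2:G]
Profit = 33 + 41 = 74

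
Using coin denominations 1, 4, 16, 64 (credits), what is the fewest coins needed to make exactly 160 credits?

4

160 − 2×64→32 − 2×16→0
Total coins = 2 + 2 = 4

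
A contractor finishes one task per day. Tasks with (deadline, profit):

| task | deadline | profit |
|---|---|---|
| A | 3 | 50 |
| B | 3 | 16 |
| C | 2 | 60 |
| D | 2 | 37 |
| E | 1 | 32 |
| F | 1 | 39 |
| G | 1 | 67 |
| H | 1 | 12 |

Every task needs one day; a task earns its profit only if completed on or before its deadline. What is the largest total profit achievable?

177

Take jobs in profit order; each goes to the latest open slot no later than its deadline.
By profit: G(d1,67), C(d2,60), A(d3,50), F(d1,39), D(d2,37), E(d1,32), B(d3,16), H(d1,12)
G→slot 1; C→slot 2; A→slot 3; F skipped; D skipped; E skipped; B skipped; H skipped.
Profit = 67 + 60 + 50 = 177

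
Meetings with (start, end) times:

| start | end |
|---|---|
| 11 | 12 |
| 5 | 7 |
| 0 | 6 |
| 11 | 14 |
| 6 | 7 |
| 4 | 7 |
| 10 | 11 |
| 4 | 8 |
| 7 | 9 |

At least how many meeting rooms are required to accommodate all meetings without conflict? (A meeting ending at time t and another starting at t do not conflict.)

4

starts: [0, 4, 4, 5, 6, 7, 10, 11, 11]
ends:   [6, 7, 7, 7, 8, 9, 11, 12, 14]
s0→1 s4→2 s4→3 s5→4  — peak 4.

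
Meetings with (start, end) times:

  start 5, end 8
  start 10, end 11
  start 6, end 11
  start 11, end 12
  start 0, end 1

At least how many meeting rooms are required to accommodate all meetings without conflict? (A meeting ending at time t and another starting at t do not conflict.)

The answer is the maximum number of intervals overlapping at any instant.
Events (time:±→running): 0:+→1 1:-→0 5:+→1 6:+→2 … peak 2.

2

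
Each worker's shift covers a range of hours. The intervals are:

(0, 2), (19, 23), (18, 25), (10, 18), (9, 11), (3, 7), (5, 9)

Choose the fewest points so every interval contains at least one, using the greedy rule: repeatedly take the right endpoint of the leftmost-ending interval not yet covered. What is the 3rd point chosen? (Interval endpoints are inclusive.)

11

Sort by right endpoint; whenever an interval is uncovered, place a point at its right end.
By right end: [0,2]  [3,7]  [5,9]  [9,11]  [10,18]  [19,23]  [18,25]
[0,2] uncovered → point at 2; [3,7] uncovered → point at 7; [9,11] uncovered → point at 11; [19,23] uncovered → point at 23.
Points: 2, 7, 11, 23 (4 total).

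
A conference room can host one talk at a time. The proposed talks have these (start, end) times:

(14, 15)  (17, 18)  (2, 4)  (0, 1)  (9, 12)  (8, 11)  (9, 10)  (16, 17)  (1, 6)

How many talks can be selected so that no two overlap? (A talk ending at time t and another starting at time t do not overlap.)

Greedy by earliest finish: after sorting by end time, pick each interval compatible with the last pick.
Sorted by end: (0,1)  (2,4)  (1,6)  (9,10)  (8,11)  (9,12)  (14,15)  (16,17)  (17,18)
take (0,1); take (2,4); take (9,10); take (14,15); take (16,17); take (17,18).
Selected 6 talks.

6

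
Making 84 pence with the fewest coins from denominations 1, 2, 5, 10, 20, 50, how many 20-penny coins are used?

Greedy: take as many of the largest coin as possible, then repeat with the remainder.
84 − 1×50→34 − 1×20→14 − 1×10→4 − 2×2→0
Count of 20: 1

1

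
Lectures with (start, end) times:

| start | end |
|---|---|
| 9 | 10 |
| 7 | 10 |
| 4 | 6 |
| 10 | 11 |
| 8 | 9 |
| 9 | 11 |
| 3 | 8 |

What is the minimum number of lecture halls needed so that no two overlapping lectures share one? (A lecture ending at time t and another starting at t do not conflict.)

3

Events (time:±→running): 3:+→1 4:+→2 6:-→1 7:+→2 8:-→1 8:+→2 9:-→1 9:+→2 9:+→3 … peak 3.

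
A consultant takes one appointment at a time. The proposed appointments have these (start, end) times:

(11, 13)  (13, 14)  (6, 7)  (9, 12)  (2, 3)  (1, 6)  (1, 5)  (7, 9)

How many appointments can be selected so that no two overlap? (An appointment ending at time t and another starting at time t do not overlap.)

5

Order by finish time; keep every interval that doesn't clash with the previous kept one.
By end time: (2,3), (1,5), (1,6), (6,7), (7,9), (9,12), (11,13), (13,14).
Pick (2,3); next start ≥ 3 → (6,7); next start ≥ 7 → (7,9); next start ≥ 9 → (9,12); next start ≥ 12 → (13,14).
Selected 5 appointments.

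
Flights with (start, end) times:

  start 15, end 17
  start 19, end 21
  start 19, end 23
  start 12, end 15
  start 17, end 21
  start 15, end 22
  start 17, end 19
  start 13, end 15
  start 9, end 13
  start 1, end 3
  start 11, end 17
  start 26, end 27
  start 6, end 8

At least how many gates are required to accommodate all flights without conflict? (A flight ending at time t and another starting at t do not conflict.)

4

The answer is the maximum number of intervals overlapping at any instant.
starts: [1, 6, 9, 11, 12, 13, 15, 15, 17, 17, 19, 19, 26]
ends:   [3, 8, 13, 15, 15, 17, 17, 19, 21, 21, 22, 23, 27]
s1→1 e3→0 s6→1 e8→0 s9→1 s11→2 s12→3 e13→2 s13→3 e15→2 e15→1 s15→2 s15→3 e17→2 e17→1 s17→2 s17→3 e19→2 s19→3 s19→4  — peak 4.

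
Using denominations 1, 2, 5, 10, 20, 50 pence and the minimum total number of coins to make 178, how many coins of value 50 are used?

3

Greedy: take as many of the largest coin as possible, then repeat with the remainder.
178 − 3×50→28 − 1×20→8 − 1×5→3 − 1×2→1 − 1×1→0
Count of 50: 3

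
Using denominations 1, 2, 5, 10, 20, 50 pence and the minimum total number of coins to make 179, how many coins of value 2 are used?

2

Use the largest denomination that fits, subtract, and repeat.
179 = 3×50 + 1×20 + 1×5 + 2×2
Count of 2: 2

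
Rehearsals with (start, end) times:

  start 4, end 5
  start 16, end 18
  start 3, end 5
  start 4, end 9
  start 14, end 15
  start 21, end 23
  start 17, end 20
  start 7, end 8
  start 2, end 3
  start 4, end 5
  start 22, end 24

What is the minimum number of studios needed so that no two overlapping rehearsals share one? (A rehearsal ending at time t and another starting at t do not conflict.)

4

Count concurrent intervals with a sweep; the peak is the room count.
Events (time:±→running): 2:+→1 3:-→0 3:+→1 4:+→2 4:+→3 4:+→4 … peak 4.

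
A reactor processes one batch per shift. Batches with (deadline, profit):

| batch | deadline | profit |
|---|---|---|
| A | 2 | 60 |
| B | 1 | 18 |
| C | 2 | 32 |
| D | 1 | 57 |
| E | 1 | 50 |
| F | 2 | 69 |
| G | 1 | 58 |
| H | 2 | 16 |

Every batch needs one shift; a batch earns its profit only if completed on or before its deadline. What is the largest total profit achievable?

Take jobs in profit order; each goes to the latest open slot no later than its deadline.
By profit: F(d2,69), A(d2,60), G(d1,58), D(d1,57), E(d1,50), C(d2,32), B(d1,18), H(d2,16)
F→slot 2; A→slot 1; G skipped; D skipped; E skipped; C skipped; B skipped; H skipped.
Profit = 60 + 69 = 129

129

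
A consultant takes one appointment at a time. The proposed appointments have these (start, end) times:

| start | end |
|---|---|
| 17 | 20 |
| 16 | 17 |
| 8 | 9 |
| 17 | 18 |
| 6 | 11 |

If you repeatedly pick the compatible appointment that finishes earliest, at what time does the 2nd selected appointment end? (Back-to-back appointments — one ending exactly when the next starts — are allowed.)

Greedy by earliest finish: after sorting by end time, pick each interval compatible with the last pick.
By end time: (8,9), (6,11), (16,17), (17,18), (17,20).
Pick (8,9); next start ≥ 9 → (16,17); next start ≥ 17 → (17,18).
Selected: (8,9) (16,17) (17,18)

17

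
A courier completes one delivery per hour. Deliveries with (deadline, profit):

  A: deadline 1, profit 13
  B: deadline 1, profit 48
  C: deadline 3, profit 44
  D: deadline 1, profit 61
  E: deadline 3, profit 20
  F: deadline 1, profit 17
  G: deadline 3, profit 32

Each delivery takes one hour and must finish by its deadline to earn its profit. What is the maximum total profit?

137

Sort by profit descending; place each in the latest free slot ≤ its deadline.
By profit: D(d1,61), B(d1,48), C(d3,44), G(d3,32), E(d3,20), F(d1,17), A(d1,13)
D→slot 1; B skipped; C→slot 3; G→slot 2; E skipped; F skipped; A skipped.
Profit = 61 + 32 + 44 = 137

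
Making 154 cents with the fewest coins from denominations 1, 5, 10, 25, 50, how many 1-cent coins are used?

154 − 3×50→4 − 4×1→0
Count of 1: 4

4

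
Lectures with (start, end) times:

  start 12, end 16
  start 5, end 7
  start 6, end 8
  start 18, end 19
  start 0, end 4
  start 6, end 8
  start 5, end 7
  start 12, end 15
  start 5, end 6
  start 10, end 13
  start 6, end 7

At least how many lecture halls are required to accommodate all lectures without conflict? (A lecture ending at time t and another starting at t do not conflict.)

The answer is the maximum number of intervals overlapping at any instant.
Events (time:±→running): 0:+→1 4:-→0 5:+→1 5:+→2 5:+→3 6:-→2 6:+→3 6:+→4 6:+→5 … peak 5.

5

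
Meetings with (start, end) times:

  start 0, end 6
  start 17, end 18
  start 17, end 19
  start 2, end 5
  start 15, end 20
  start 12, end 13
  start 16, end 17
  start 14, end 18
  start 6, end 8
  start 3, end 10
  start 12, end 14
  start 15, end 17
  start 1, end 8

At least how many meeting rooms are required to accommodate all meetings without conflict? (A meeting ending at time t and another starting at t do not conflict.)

Count concurrent intervals with a sweep; the peak is the room count.
starts: [0, 1, 2, 3, 6, 12, 12, 14, 15, 15, 16, 17, 17]
ends:   [5, 6, 8, 8, 10, 13, 14, 17, 17, 18, 18, 19, 20]
s0→1 s1→2 s2→3 s3→4  — peak 4.

4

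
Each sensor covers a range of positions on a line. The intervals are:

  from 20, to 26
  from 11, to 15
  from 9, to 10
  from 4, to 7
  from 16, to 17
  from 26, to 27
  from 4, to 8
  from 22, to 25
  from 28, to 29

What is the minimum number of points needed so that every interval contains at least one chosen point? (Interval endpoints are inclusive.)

7

Process intervals by earliest right end; each time one isn't hit yet, stab at its right endpoint.
Sorted: [4,7] [4,8] [9,10] [11,15] [16,17] [22,25] [20,26] [26,27] [28,29]
{[4,7],[4,8]} hit by 7; {[9,10]} hit by 10; {[11,15]} hit by 15; {[16,17]} hit by 17; {[22,25],[20,26]} hit by 25; {[26,27]} hit by 27; {[28,29]} hit by 29.
Points: 7, 10, 15, 17, 25, 27, 29 (7 total).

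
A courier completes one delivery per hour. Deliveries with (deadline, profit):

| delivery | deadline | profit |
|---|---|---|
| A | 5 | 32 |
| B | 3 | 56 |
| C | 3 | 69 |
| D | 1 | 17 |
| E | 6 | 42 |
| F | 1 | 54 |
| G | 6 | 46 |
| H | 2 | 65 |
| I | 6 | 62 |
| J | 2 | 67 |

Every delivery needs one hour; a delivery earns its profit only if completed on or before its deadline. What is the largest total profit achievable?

351

Sort by profit descending; place each in the latest free slot ≤ its deadline.
Profit order: C=69 J=67 H=65 I=62 B=56 F=54 G=46 E=42 A=32 D=17
Assign: C→slot 3, J→slot 2, H→slot 1, I→slot 6, B skipped, F skipped, G→slot 5, E→slot 4, A skipped, D skipped.
Slots: [1:H] [2:J] [3:C] [4:E] [5:G] [6:I]
Profit = 65 + 67 + 69 + 42 + 46 + 62 = 351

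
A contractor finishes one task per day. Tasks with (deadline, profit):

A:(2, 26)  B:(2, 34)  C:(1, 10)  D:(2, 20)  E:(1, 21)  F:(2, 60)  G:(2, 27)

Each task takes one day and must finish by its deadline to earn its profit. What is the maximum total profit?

94

Sort by profit descending; place each in the latest free slot ≤ its deadline.
Profit order: F=60 B=34 G=27 A=26 E=21 D=20 C=10
Assign: F→slot 2, B→slot 1, G skipped, A skipped, E skipped, D skipped, C skipped.
Slots: [1:B] [2:F]
Profit = 34 + 60 = 94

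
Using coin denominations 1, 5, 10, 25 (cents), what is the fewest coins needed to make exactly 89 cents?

8

Use the largest denomination that fits, subtract, and repeat.
89 = 3×25 + 1×10 + 4×1
Total coins = 3 + 1 + 4 = 8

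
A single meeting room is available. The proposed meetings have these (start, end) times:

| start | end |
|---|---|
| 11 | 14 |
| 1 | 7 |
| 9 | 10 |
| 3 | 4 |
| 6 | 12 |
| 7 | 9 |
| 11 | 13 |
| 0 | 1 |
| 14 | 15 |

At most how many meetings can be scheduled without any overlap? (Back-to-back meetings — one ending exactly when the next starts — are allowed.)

6

By end time: (0,1), (3,4), (1,7), (7,9), (9,10), (6,12), (11,13), (11,14), (14,15).
Pick (0,1); next start ≥ 1 → (3,4); next start ≥ 4 → (7,9); next start ≥ 9 → (9,10); next start ≥ 10 → (11,13); next start ≥ 13 → (14,15).
Selected 6 meetings.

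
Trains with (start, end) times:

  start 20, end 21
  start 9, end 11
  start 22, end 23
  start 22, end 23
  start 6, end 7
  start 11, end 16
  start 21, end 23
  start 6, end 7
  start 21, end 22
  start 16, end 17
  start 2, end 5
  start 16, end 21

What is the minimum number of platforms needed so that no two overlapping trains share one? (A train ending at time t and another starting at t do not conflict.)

The answer is the maximum number of intervals overlapping at any instant.
starts: [2, 6, 6, 9, 11, 16, 16, 20, 21, 21, 22, 22]
ends:   [5, 7, 7, 11, 16, 17, 21, 21, 22, 23, 23, 23]
s2→1 e5→0 s6→1 s6→2 e7→1 e7→0 s9→1 e11→0 s11→1 e16→0 s16→1 s16→2 e17→1 s20→2 e21→1 e21→0 s21→1 s21→2 e22→1 s22→2 s22→3  — peak 3.

3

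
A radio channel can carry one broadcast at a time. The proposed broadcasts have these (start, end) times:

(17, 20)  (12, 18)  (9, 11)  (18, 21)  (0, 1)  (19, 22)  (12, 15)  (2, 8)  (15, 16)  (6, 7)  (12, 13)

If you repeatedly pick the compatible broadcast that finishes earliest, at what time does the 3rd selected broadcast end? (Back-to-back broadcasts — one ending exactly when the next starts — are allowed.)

By end time: (0,1), (6,7), (2,8), (9,11), (12,13), (12,15), (15,16), (12,18), (17,20), (18,21), (19,22).
Pick (0,1); next start ≥ 1 → (6,7); next start ≥ 7 → (9,11); next start ≥ 11 → (12,13); next start ≥ 13 → (15,16); next start ≥ 16 → (17,20).
Selected: (0,1) (6,7) (9,11) (12,13) (15,16) (17,20)

11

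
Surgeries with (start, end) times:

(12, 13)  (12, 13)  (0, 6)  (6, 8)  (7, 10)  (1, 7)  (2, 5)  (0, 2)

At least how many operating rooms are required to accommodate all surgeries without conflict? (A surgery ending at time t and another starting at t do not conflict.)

3

Count concurrent intervals with a sweep; the peak is the room count.
Events (time:±→running): 0:+→1 0:+→2 1:+→3 … peak 3.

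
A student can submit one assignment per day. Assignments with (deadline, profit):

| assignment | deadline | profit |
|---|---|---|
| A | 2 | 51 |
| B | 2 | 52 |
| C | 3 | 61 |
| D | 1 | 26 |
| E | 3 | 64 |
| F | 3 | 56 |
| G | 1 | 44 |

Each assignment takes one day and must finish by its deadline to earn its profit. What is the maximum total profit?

Sort by profit descending; place each in the latest free slot ≤ its deadline.
Profit order: E=64 C=61 F=56 B=52 A=51 G=44 D=26
Assign: E→slot 3, C→slot 2, F→slot 1, B skipped, A skipped, G skipped, D skipped.
Slots: [1:F] [2:C] [3:E]
Profit = 56 + 61 + 64 = 181

181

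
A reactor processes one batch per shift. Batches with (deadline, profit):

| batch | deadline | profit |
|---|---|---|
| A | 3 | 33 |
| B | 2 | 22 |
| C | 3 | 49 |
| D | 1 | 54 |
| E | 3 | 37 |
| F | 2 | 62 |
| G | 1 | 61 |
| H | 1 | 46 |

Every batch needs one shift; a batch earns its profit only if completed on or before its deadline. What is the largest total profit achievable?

Take jobs in profit order; each goes to the latest open slot no later than its deadline.
Profit order: F=62 G=61 D=54 C=49 H=46 E=37 A=33 B=22
Assign: F→slot 2, G→slot 1, D skipped, C→slot 3, H skipped, E skipped, A skipped, B skipped.
Slots: [1:G] [2:F] [3:C]
Profit = 61 + 62 + 49 = 172

172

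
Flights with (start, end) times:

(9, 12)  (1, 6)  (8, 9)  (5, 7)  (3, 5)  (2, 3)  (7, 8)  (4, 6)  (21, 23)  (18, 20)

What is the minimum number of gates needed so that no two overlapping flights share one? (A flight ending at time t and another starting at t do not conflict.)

starts: [1, 2, 3, 4, 5, 7, 8, 9, 18, 21]
ends:   [3, 5, 6, 6, 7, 8, 9, 12, 20, 23]
s1→1 s2→2 e3→1 s3→2 s4→3  — peak 3.

3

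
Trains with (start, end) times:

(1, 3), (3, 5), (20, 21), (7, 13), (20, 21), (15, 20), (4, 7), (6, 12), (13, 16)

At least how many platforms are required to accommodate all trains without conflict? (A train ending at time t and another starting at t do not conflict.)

The answer is the maximum number of intervals overlapping at any instant.
Events (time:±→running): 1:+→1 3:-→0 3:+→1 4:+→2 … peak 2.

2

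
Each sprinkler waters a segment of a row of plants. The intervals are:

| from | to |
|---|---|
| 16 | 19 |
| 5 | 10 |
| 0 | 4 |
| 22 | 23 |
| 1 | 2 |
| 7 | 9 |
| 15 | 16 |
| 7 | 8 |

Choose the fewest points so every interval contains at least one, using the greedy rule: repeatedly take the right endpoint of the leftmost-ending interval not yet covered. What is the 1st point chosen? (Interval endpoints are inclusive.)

2

Sort by right endpoint; whenever an interval is uncovered, place a point at its right end.
Sorted: [1,2] [0,4] [7,8] [7,9] [5,10] [15,16] [16,19] [22,23]
{[1,2],[0,4]} hit by 2; {[7,8],[7,9],[5,10]} hit by 8; {[15,16],[16,19]} hit by 16; {[22,23]} hit by 23.
Points: 2, 8, 16, 23 (4 total).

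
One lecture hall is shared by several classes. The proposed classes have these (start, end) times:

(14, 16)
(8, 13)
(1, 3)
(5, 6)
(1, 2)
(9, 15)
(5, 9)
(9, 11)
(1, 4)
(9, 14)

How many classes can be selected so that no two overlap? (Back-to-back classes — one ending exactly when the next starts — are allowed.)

4

Sorted by end: (1,2)  (1,3)  (1,4)  (5,6)  (5,9)  (9,11)  (8,13)  (9,14)  (9,15)  (14,16)
take (1,2); skip (1,4); take (5,6); take (9,11); skip (8,13); take (14,16).
Selected 4 classes.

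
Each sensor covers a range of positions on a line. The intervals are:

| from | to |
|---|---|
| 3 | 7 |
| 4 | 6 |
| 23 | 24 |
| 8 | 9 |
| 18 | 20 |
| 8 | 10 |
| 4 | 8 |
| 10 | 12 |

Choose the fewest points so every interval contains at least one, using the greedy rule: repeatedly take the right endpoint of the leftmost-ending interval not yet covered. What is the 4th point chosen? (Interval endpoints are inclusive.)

20

Process intervals by earliest right end; each time one isn't hit yet, stab at its right endpoint.
Sorted: [4,6] [3,7] [4,8] [8,9] [8,10] [10,12] [18,20] [23,24]
{[4,6],[3,7],[4,8]} hit by 6; {[8,9],[8,10]} hit by 9; {[10,12]} hit by 12; {[18,20]} hit by 20; {[23,24]} hit by 24.
Points: 6, 9, 12, 20, 24 (5 total).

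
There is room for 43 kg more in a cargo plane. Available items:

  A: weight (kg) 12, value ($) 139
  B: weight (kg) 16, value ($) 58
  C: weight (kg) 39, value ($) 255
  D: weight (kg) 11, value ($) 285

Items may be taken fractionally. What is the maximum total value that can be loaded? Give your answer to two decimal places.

Sort by value per unit weight and fill in that order.
Ratios (sorted): D 25.91, A 11.58, C 6.54, B 3.62
take D (11 @ 285); take A (12 @ 139); take 20/39 of C → 130.77. Capacity used 43/43.
Total value = 554.77

554.77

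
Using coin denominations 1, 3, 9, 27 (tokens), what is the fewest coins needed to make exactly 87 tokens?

5

87 − 3×27→6 − 2×3→0
Total coins = 3 + 2 = 5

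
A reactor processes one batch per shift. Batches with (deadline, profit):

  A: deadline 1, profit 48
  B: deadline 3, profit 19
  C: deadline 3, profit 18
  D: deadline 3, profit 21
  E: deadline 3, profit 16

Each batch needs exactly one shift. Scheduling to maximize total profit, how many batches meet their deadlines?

By profit: A(d1,48), D(d3,21), B(d3,19), C(d3,18), E(d3,16)
A→slot 1; D→slot 3; B→slot 2; C skipped; E skipped.
3 of 5 scheduled.

3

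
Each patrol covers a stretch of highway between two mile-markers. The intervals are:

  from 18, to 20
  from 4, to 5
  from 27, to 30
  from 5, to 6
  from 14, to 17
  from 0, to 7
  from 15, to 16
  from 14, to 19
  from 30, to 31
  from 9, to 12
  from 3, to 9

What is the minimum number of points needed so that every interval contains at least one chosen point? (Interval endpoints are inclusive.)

5

Process intervals by earliest right end; each time one isn't hit yet, stab at its right endpoint.
Sorted: [4,5] [5,6] [0,7] [3,9] [9,12] [15,16] [14,17] [14,19] [18,20] [27,30] [30,31]
{[4,5],[5,6],[0,7],[3,9]} hit by 5; {[9,12]} hit by 12; {[15,16],[14,17],[14,19]} hit by 16; {[18,20]} hit by 20; {[27,30],[30,31]} hit by 30.
Points: 5, 12, 16, 20, 30 (5 total).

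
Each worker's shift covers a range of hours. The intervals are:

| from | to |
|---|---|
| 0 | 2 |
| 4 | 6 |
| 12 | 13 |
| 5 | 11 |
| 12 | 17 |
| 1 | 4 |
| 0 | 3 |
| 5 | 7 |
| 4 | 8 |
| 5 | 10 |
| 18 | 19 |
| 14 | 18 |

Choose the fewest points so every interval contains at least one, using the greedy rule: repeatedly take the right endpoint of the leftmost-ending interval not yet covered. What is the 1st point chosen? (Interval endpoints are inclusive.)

By right end: [0,2]  [0,3]  [1,4]  [4,6]  [5,7]  [4,8]  [5,10]  [5,11]  [12,13]  [12,17]  [14,18]  [18,19]
[0,2] uncovered → point at 2; [4,6] uncovered → point at 6; [12,13] uncovered → point at 13; [14,18] uncovered → point at 18.
Points: 2, 6, 13, 18 (4 total).

2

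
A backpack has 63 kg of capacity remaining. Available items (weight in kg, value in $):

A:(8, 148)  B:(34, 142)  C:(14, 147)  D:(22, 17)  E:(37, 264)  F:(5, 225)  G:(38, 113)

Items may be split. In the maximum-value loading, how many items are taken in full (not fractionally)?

3

Order: F (225/5=45.00) > A (148/8=18.50) > C (147/14=10.50) > E (264/37=7.14) > B (142/34=4.18) > G (113/38=2.97) > D (17/22=0.77)
Fill: take F (5 @ 225) → take A (8 @ 148) → take C (14 @ 147) → take 36/37 of E → 256.86; 63/63 used.
3 item(s) taken whole; one partial (take 36/37 of E).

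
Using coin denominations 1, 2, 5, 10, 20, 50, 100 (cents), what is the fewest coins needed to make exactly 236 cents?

6

236 − 2×100→36 − 1×20→16 − 1×10→6 − 1×5→1 − 1×1→0
Total coins = 2 + 1 + 1 + 1 + 1 = 6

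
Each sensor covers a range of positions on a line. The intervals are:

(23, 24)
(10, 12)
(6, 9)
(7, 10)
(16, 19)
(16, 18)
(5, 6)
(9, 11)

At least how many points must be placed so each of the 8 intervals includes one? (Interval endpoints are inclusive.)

Process intervals by earliest right end; each time one isn't hit yet, stab at its right endpoint.
Sorted: [5,6] [6,9] [7,10] [9,11] [10,12] [16,18] [16,19] [23,24]
{[5,6],[6,9]} hit by 6; {[7,10],[9,11],[10,12]} hit by 10; {[16,18],[16,19]} hit by 18; {[23,24]} hit by 24.
Points: 6, 10, 18, 24 (4 total).

4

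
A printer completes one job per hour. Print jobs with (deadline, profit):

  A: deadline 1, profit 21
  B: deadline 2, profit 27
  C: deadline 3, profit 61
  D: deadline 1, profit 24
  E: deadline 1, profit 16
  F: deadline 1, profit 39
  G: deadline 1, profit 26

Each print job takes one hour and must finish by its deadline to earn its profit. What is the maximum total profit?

127

Sort by profit descending; place each in the latest free slot ≤ its deadline.
Profit order: C=61 F=39 B=27 G=26 D=24 A=21 E=16
Assign: C→slot 3, F→slot 1, B→slot 2, G skipped, D skipped, A skipped, E skipped.
Slots: [1:F] [2:B] [3:C]
Profit = 39 + 27 + 61 = 127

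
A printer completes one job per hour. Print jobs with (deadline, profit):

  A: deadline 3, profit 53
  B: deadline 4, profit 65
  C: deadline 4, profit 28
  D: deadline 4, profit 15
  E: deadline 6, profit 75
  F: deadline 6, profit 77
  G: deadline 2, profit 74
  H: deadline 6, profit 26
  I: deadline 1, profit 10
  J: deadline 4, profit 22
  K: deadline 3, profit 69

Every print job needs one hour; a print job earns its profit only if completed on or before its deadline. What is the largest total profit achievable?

Sort by profit descending; place each in the latest free slot ≤ its deadline.
By profit: F(d6,77), E(d6,75), G(d2,74), K(d3,69), B(d4,65), A(d3,53), C(d4,28), H(d6,26), J(d4,22), D(d4,15), I(d1,10)
F→slot 6; E→slot 5; G→slot 2; K→slot 3; B→slot 4; A→slot 1; C skipped; H skipped; J skipped; D skipped; I skipped.
Profit = 53 + 74 + 69 + 65 + 75 + 77 = 413

413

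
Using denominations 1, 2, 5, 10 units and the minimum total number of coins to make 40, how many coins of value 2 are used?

0

40 − 4×10→0
Count of 2: 0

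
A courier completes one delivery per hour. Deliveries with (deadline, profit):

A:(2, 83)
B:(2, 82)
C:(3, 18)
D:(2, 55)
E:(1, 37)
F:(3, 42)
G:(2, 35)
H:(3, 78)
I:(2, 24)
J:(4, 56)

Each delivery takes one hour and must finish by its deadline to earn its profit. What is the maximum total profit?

Sort by profit descending; place each in the latest free slot ≤ its deadline.
Profit order: A=83 B=82 H=78 J=56 D=55 F=42 E=37 G=35 I=24 C=18
Assign: A→slot 2, B→slot 1, H→slot 3, J→slot 4, D skipped, F skipped, E skipped, G skipped, I skipped, C skipped.
Slots: [1:B] [2:A] [3:H] [4:J]
Profit = 82 + 83 + 78 + 56 = 299

299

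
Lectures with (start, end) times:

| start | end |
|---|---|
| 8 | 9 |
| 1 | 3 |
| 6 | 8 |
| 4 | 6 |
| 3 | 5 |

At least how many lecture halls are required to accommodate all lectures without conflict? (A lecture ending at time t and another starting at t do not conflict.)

2

Events (time:±→running): 1:+→1 3:-→0 3:+→1 4:+→2 … peak 2.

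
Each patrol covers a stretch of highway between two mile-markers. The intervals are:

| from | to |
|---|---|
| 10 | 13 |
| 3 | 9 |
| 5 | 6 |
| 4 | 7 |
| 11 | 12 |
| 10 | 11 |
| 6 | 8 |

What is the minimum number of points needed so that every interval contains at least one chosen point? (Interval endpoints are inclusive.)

Process intervals by earliest right end; each time one isn't hit yet, stab at its right endpoint.
Sorted: [5,6] [4,7] [6,8] [3,9] [10,11] [11,12] [10,13]
{[5,6],[4,7],[6,8],[3,9]} hit by 6; {[10,11],[11,12],[10,13]} hit by 11.
Points: 6, 11 (2 total).

2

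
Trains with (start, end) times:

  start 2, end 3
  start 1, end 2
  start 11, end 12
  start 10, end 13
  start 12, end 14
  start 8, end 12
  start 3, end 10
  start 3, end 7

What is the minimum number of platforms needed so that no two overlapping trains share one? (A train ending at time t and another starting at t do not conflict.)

Count concurrent intervals with a sweep; the peak is the room count.
Events (time:±→running): 1:+→1 2:-→0 2:+→1 3:-→0 3:+→1 3:+→2 7:-→1 8:+→2 10:-→1 10:+→2 11:+→3 … peak 3.

3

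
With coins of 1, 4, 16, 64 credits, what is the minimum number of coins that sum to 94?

Greedy: take as many of the largest coin as possible, then repeat with the remainder.
94 − 1×64→30 − 1×16→14 − 3×4→2 − 2×1→0
Total coins = 1 + 1 + 3 + 2 = 7

7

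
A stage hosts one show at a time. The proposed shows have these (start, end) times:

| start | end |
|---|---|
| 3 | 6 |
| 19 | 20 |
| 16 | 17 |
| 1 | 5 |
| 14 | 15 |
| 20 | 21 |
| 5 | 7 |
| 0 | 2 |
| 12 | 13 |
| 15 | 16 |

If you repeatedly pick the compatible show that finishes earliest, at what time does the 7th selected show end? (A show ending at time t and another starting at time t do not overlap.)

Sort by end time and greedily take each interval whose start is ≥ the last chosen end.
By end time: (0,2), (1,5), (3,6), (5,7), (12,13), (14,15), (15,16), (16,17), (19,20), (20,21).
Pick (0,2); next start ≥ 2 → (3,6); next start ≥ 6 → (12,13); next start ≥ 13 → (14,15); next start ≥ 15 → (15,16); next start ≥ 16 → (16,17); next start ≥ 17 → (19,20); next start ≥ 20 → (20,21).
Selected: (0,2) (3,6) (12,13) (14,15) (15,16) (16,17) (19,20) (20,21)

20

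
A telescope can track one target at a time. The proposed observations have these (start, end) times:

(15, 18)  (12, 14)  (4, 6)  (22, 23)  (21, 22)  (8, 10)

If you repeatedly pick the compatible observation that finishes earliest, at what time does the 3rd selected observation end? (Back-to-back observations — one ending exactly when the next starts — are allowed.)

Greedy by earliest finish: after sorting by end time, pick each interval compatible with the last pick.
Sorted by end: (4,6)  (8,10)  (12,14)  (15,18)  (21,22)  (22,23)
take (4,6); take (8,10); take (12,14); take (15,18); take (21,22); take (22,23).
Selected: (4,6) (8,10) (12,14) (15,18) (21,22) (22,23)

14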